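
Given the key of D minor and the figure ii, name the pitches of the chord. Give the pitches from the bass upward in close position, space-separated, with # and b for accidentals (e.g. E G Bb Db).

E G B

ii is the minor supertonic, borrowed from the parallel major (the Dorian ii). In D minor that root is E.
So the chord is E-G-B, a minor triad.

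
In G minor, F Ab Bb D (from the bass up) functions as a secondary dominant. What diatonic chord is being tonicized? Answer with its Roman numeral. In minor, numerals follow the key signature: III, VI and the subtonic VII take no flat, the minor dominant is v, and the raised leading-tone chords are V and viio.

VI

The chord is a dominant seventh chord on Bb.
A dominant resolves down a perfect fifth: Bb → Eb. In G minor, Eb is scale degree 6, i.e. VI.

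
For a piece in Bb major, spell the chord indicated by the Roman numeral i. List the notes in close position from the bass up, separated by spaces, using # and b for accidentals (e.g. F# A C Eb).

Bb Db F

i is the minor tonic, borrowed from the parallel minor. In Bb major that root is Bb.
So the chord is Bb-Db-F, a minor triad.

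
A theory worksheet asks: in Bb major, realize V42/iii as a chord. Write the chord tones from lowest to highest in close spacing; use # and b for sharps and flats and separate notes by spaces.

G A C# E

V42/iii is a secondary dominant — the dominant seventh of iii. iii in Bb major is D, so the applied chord's root is A, a perfect fifth above.
Building a dominant seventh chord on A gives A-C#-E-G.
The figured bass 42 indicates third inversion, placing the seventh (G) in the bass: G-A-C#-E.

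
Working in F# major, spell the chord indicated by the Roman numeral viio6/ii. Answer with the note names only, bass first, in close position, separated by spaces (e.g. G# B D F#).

A# C# F##

viio6/ii is a secondary leading-tone chord. The target ii is G# in F# major; the applied chord is rooted a semitone below, on F##.
Building a diminished triad on F## gives F##-A#-C#.
The figured bass 6 indicates first inversion, placing the third (A#) in the bass: A#-C#-F##.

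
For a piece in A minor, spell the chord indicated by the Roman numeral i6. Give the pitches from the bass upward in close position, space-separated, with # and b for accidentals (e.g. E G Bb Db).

In A minor, the first degree is A, and the diatonic chord built there is a minor triad.
Stacking thirds from A gives A-C-E.
With the 6 figure the chord is in first inversion; from the bass C upward in close position it reads C-E-A.

C E A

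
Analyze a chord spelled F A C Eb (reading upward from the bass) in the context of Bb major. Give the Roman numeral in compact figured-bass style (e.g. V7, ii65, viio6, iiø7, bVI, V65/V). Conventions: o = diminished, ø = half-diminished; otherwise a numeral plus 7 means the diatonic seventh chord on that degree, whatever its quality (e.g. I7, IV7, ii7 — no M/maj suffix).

Stacked in thirds the chord is F-A-C-Eb: a dominant seventh chord on F.
In Bb major, F is the dominant; the diatonic dominant seventh chord there is V7.

V7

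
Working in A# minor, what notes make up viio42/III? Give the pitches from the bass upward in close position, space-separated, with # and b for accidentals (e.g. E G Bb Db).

The slash marks an applied leading-tone chord: viio of III. In A# minor, III is C#, so the leading tone to it is B#, a half step below.
Building a fully diminished seventh chord on B# gives B#-D#-F#-A.
With the 42 figure the chord is in third inversion; from the bass A upward in close position it reads A-B#-D#-F#.

A B# D# F#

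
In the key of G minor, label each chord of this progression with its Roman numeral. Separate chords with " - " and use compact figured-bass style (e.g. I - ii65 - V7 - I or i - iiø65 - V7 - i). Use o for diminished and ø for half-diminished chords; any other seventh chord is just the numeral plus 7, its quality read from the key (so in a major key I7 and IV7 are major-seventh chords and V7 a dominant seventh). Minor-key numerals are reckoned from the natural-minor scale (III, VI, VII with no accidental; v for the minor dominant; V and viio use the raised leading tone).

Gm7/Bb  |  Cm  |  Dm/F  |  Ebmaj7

i65 - iv - v6 - VI7

Gm7/Bb has root G, degree 1 in G minor, so i65.
Cm: root C is the subdominant; minor triad there is iv.
Dm/F: root D is the dominant; minor triad there is v6.
Ebmaj7 has root Eb, degree 6 in G minor, so VI7.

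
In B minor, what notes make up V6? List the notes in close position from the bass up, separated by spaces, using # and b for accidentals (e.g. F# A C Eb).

In B minor, the fifth degree is F#. The dominant is major (leading tone raised), so V is a major triad.
That chord is spelled F#-A#-C#.
With the 6 figure the chord is in first inversion; from the bass A# upward in close position it reads A#-C#-F#.

A# C# F#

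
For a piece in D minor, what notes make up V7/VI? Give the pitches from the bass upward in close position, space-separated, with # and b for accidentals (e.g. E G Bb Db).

F A C Eb

The slash means an applied dominant: we want the dominant of VI. In D minor, VI is Bb major, and its dominant is built on F.
Building a dominant seventh chord on F gives F-A-C-Eb.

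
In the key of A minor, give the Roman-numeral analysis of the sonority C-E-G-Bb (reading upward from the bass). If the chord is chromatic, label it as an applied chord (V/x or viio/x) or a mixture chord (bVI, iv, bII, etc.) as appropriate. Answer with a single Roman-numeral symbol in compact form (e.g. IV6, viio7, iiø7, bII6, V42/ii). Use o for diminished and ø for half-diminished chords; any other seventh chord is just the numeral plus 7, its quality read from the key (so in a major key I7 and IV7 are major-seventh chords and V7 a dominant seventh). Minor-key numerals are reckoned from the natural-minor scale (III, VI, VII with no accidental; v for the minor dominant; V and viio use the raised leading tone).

V7/VI

Stacked in thirds the chord is C-E-G-Bb: a dominant seventh chord on C.
C is not a diatonic chord root with this quality in A minor, but it lies a perfect fifth above F (VI), so the chord functions as an applied dominant of VI.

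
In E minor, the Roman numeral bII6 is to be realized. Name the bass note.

bII in E minor has root F; the chord is F-A-C.
The figure 6 means first inversion — the third is in the bass.

A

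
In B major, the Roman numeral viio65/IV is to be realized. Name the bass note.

F#

The applied chord viio65/IV is rooted on D#: D#-F#-A-C.
The figure 65 means first inversion — the third is in the bass.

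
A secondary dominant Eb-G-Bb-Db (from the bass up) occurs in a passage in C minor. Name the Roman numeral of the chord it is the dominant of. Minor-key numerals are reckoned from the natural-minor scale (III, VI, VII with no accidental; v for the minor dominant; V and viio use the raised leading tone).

The chord is a dominant seventh chord on Eb.
A dominant resolves down a perfect fifth: Eb → Ab. In C minor, Ab is scale degree 6, i.e. VI.

VI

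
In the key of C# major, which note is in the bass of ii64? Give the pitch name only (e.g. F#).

ii in C# major has root D#; the chord is D#-F#-A#.
The figure 64 means second inversion — the fifth is in the bass.

A#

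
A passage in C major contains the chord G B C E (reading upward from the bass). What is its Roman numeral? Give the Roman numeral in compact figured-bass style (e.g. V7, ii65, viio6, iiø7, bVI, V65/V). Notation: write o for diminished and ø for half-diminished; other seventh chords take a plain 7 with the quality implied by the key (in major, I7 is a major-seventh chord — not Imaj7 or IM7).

Stacked in thirds the chord is C-E-G-B: a major seventh chord on C.
In C major, C is the tonic; the diatonic major seventh chord there is I7.
With G in the bass the chord is in second inversion, so the figured bass is 43.

I43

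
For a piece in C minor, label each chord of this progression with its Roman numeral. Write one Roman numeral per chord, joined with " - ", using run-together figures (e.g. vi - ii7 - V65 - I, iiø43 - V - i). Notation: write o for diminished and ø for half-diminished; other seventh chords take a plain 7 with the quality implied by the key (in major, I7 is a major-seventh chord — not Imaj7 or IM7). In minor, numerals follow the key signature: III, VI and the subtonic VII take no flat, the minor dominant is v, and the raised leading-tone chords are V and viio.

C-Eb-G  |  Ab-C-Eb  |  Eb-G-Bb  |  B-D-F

i - VI - III - viio

C-Eb-G has root C, degree 1 in C minor, so i.
Ab-C-Eb: major triad on Ab = scale degree 6 → VI.
Eb-G-Bb has root Eb, degree 3 in C minor, so III.
B-D-F has root B, degree 7 in C minor, so viio.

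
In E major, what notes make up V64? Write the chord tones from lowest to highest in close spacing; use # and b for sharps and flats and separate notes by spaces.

In E major, scale degree 5 is B, and the diatonic chord built there is a major triad.
Stacking thirds from B gives B-D#-F#.
With the 64 figure the chord is in second inversion; from the bass F# upward in close position it reads F#-B-D#.

F# B D#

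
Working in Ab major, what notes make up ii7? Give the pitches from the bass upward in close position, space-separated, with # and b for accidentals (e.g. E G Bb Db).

In Ab major, the supertonic is Bb, and the diatonic chord built there is a minor seventh chord.
That chord is spelled Bb-Db-F-Ab.

Bb Db F Ab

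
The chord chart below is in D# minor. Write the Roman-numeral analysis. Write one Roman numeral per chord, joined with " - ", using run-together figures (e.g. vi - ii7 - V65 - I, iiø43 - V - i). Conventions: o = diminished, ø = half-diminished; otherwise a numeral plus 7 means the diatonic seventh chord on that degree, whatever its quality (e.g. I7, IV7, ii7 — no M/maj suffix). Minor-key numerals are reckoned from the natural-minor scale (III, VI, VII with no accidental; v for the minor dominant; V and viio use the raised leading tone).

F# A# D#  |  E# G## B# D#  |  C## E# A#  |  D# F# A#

i6 - V7/V - V6 - i

F#-A#-D#: root D# is the tonic; minor triad there is i6.
E#-G##-B#-D#: a dominant seventh chord on E#, the applied dominant of V → V7/V.
C##-E#-A#: root A# is the dominant; major triad there is V6.
D#-F#-A#: root D# is the tonic; minor triad there is i.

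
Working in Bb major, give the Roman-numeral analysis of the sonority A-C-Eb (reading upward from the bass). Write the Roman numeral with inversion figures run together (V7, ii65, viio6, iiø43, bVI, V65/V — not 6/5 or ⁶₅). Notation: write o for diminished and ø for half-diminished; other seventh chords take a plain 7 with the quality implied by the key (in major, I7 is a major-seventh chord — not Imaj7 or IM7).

The pitches A-C-Eb form a diminished triad rooted on A.
A is scale degree 7 in Bb major, and a diminished triad on that degree is written viio.

viio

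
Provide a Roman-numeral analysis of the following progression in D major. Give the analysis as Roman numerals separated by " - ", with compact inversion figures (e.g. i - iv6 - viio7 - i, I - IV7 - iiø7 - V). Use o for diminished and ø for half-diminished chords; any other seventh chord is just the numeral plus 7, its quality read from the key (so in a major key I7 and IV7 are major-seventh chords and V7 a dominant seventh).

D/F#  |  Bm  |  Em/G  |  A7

I6 - vi - ii6 - V7

D/F#: root D is the tonic; major triad there is I6.
Bm: minor triad on B = scale degree 6 → vi.
Em/G: minor triad on E = scale degree 2 → ii6.
A7: dominant seventh chord on A = scale degree 5 → V7.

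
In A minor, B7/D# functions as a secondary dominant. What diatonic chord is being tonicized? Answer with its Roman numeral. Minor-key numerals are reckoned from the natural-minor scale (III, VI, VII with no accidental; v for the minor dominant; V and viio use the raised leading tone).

V

The chord is a dominant seventh chord on B.
A dominant resolves down a perfect fifth: B → E. In A minor, E is scale degree 5, i.e. V.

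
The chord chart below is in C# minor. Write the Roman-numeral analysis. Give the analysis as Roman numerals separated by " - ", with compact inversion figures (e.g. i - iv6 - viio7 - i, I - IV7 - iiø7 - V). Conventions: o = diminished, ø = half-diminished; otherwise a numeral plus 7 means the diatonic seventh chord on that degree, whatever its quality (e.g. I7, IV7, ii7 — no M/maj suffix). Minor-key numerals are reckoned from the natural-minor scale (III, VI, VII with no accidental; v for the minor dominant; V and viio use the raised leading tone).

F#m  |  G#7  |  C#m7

F#m: root F# is the subdominant; minor triad there is iv.
G#7: root G# is the dominant; dominant seventh chord there is V7.
C#m7 has root C#, degree 1 in C# minor, so i7.

iv - V7 - i7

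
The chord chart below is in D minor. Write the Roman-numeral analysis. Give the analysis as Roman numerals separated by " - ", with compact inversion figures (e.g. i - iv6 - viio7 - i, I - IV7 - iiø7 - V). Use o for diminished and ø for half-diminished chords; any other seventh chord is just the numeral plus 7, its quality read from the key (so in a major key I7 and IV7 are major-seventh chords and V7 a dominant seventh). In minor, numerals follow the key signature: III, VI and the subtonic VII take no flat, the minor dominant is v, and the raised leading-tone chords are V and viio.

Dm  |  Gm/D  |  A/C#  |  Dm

i - iv64 - V6 - i

Dm: root D is the tonic; minor triad there is i.
Gm/D: root G is the subdominant; minor triad there is iv64.
A/C#: root A is the dominant; major triad there is V6.
Dm: root D is the tonic; minor triad there is i.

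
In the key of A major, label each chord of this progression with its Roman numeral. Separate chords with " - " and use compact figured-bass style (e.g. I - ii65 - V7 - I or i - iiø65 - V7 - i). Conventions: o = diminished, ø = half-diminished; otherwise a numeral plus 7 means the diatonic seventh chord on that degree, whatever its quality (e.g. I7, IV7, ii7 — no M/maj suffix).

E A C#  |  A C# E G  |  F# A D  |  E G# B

I64 - V7/IV - IV6 - V

E-A-C#: root A is the tonic; major triad there is I64.
A-C#-E-G is the secondary dominant of IV (dominant seventh chord on A): V7/IV.
F#-A-D: root D is the subdominant; major triad there is IV6.
E-G#-B has root E, degree 5 in A major, so V.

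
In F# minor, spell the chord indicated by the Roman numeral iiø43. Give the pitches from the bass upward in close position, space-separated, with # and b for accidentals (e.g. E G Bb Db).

D F# G# B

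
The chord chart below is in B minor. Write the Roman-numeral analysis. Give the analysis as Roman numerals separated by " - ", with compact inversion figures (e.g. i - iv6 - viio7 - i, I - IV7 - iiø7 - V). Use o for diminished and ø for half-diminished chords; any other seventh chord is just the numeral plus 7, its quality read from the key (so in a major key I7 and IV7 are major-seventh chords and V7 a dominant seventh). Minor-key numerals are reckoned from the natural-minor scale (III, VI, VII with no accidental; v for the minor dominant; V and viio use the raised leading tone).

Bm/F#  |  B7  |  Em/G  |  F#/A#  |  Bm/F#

Bm/F# has root B, degree 1 in B minor, so i64.
B7: a dominant seventh chord on B, the applied dominant of iv → V7/iv.
Em/G has root E, degree 4 in B minor, so iv6.
F#/A#: root F# is the dominant; major triad there is V6.
Bm/F#: root B is the tonic; minor triad there is i64.

i64 - V7/iv - iv6 - V6 - i64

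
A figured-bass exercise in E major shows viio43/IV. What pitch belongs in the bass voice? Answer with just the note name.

D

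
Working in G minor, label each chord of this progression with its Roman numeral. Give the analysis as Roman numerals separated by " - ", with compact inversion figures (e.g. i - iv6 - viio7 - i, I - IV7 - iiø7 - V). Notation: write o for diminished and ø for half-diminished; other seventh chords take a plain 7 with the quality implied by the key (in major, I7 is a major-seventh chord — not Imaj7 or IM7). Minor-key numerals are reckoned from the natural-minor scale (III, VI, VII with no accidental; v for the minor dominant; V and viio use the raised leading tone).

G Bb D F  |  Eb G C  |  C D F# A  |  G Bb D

G-Bb-D-F: minor seventh chord on G = scale degree 1 → i7.
Eb-G-C: root C is the subdominant; minor triad there is iv6.
C-D-F#-A: dominant seventh chord on D = scale degree 5 → V42.
G-Bb-D: minor triad on G = scale degree 1 → i.

i7 - iv6 - V42 - i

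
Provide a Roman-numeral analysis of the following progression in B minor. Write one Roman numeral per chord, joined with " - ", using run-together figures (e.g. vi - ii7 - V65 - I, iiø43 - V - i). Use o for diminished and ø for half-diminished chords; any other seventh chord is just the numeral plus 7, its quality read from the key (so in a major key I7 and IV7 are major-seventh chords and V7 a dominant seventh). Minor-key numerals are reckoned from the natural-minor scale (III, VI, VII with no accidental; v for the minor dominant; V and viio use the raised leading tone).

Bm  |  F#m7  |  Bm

Bm: minor triad on B = scale degree 1 → i.
F#m7 has root F#, degree 5 in B minor, so v7.
Bm has root B, degree 1 in B minor, so i.

i - v7 - i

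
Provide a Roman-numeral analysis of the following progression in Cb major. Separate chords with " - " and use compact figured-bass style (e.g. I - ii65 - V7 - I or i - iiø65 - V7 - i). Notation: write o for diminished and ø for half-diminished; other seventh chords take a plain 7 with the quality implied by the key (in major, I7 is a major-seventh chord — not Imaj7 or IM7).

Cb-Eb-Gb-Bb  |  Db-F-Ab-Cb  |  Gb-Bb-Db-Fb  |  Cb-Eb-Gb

I7 - V7/V - V7 - I

Cb-Eb-Gb-Bb has root Cb, degree 1 in Cb major, so I7.
Db-F-Ab-Cb: chromatic; Db is V of V, so V7/V.
Gb-Bb-Db-Fb: root Gb is the dominant; dominant seventh chord there is V7.
Cb-Eb-Gb: root Cb is the tonic; major triad there is I.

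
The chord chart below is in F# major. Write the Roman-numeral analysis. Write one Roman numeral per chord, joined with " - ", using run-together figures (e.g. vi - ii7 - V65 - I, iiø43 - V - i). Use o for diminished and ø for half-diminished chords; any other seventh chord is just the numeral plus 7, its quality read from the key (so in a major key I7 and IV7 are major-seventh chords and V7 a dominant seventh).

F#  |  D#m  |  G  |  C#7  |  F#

F#: major triad on F# = scale degree 1 → I.
D#m: minor triad on D# = scale degree 6 → vi.
G is non-diatonic — a major triad on the lowered supertonic (G): the Neapolitan chord, bII.
C#7: root C# is the dominant; dominant seventh chord there is V7.
F#: major triad on F# = scale degree 1 → I.

I - vi - bII - V7 - I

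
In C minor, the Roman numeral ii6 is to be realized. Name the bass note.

ii in C minor has root D; the chord is D-F-A.
The figure 6 means first inversion — the third is in the bass.

F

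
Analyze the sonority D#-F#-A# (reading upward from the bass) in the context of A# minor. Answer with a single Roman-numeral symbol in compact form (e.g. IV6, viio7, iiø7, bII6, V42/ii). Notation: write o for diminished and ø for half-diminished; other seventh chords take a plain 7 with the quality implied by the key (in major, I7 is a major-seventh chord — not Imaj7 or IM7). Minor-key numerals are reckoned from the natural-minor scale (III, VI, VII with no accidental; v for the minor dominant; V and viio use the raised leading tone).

Stacked in thirds the chord is D#-F#-A#: a minor triad on D#.
In A# minor, D# is the subdominant; the diatonic minor triad there is iv.

iv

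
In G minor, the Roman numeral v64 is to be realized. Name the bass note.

v in G minor has root D; the chord is D-F-A.
The figure 64 means second inversion — the fifth is in the bass.

A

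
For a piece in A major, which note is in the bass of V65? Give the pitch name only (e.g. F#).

V in A major has root E; the chord is E-G#-B-D.
The figure 65 means first inversion — the third is in the bass.

G#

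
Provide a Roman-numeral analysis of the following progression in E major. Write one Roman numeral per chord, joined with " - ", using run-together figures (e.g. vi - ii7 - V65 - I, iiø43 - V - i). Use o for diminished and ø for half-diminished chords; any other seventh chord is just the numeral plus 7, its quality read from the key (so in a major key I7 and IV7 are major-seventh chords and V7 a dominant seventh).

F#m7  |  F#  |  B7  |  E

ii7 - V/V - V7 - I

F#m7 has root F#, degree 2 in E major, so ii7.
F#: chromatic; F# is V of V, so V/V.
B7: root B is the dominant; dominant seventh chord there is V7.
E: root E is the tonic; major triad there is I.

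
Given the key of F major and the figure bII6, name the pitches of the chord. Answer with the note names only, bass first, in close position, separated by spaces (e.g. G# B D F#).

Bb Db Gb

bII6 is the Neapolitan sixth — a major triad on the lowered second degree, here in its customary first inversion. In F major that root is Gb.
So the chord is Gb-Bb-Db, a major triad.
With the 6 figure the chord is in first inversion; from the bass Bb upward in close position it reads Bb-Db-Gb.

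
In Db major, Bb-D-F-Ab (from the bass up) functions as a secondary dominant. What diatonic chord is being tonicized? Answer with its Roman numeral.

ii

The chord is a dominant seventh chord on Bb.
A dominant resolves down a perfect fifth: Bb → Eb. In Db major, Eb is scale degree 2, i.e. ii.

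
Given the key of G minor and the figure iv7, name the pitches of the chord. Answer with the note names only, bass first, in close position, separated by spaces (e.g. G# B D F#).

In G minor, the subdominant is C, and the diatonic chord built there is a minor seventh chord.
That chord is spelled C-Eb-G-Bb.

C Eb G Bb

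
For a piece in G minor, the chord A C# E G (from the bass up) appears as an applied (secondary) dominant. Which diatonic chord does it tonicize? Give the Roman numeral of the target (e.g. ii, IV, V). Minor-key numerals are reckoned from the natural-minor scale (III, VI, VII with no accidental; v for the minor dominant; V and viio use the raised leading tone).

V

The chord is a dominant seventh chord on A.
A dominant resolves down a perfect fifth: A → D. In G minor, D is scale degree 5, i.e. V.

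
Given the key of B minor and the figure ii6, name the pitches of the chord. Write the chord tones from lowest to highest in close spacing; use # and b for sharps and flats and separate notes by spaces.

E G# C#

ii6 is the minor supertonic, borrowed from the parallel major (the Dorian ii). In B minor that root is C#.
So the chord is C#-E-G#.
The figured bass 6 indicates first inversion, placing the third (E) in the bass: E-G#-C#.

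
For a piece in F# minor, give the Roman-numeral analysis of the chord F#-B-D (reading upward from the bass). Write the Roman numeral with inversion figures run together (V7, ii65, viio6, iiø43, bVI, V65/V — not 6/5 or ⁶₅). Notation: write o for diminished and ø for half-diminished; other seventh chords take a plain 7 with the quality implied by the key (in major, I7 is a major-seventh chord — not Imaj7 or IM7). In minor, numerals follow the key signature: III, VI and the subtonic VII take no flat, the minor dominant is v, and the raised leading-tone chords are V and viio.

Stacked in thirds the chord is B-D-F#: a minor triad on B.
B is scale degree 4 in F# minor, and a minor triad on that degree is written iv.
With F# in the bass the chord is in second inversion, so the figured bass is 64.

iv64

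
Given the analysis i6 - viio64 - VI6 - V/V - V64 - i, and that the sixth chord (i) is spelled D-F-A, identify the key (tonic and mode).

i is given as D-F-A — a minor triad with root D.
If D is scale degree 1 and the mode makes that degree carry a minor triad, the tonic is D and the mode is minor.

D minor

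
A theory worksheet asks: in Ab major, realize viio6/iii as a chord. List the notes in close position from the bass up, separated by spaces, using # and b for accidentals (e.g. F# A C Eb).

D F B

viio6/iii is a secondary leading-tone chord. The target iii is C in Ab major; the applied chord is rooted a semitone below, on B.
Building a diminished triad on B gives B-D-F.
With the 6 figure the chord is in first inversion; from the bass D upward in close position it reads D-F-B.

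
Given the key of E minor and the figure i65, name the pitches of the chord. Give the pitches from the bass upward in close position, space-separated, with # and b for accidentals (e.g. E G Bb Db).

G B D E

In E minor, the tonic is E, and the diatonic chord built there is a minor seventh chord.
Stacking thirds from E gives E-G-B-D.
With the 65 figure the chord is in first inversion; from the bass G upward in close position it reads G-B-D-E.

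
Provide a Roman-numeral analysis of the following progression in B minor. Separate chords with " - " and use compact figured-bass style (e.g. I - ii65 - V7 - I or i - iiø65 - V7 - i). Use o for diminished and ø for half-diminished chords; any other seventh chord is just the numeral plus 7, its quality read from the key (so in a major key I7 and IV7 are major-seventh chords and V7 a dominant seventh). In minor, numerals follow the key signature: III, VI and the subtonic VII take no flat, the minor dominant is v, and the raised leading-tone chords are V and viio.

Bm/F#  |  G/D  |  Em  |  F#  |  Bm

i64 - VI64 - iv - V - i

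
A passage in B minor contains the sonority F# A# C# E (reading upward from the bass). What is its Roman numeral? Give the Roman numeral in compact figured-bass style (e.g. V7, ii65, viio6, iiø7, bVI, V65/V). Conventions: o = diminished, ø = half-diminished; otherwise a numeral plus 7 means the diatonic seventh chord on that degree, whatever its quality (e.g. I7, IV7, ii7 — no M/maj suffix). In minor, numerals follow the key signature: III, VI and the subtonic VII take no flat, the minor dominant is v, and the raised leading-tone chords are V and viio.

V7

Stacked in thirds the chord is F#-A#-C#-E: a dominant seventh chord on F#.
In B minor, F# is the dominant; the diatonic dominant seventh chord there is V7.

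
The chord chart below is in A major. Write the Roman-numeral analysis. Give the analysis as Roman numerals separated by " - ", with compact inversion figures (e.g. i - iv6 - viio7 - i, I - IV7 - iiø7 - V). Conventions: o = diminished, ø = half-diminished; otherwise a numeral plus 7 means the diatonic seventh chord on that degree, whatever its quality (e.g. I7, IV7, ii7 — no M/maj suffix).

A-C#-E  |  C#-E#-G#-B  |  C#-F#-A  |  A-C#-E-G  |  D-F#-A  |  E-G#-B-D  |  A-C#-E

A-C#-E: root A is the tonic; major triad there is I.
C#-E#-G#-B: chromatic; C# is V of vi, so V7/vi.
C#-F#-A: minor triad on F# = scale degree 6 → vi64.
A-C#-E-G: chromatic; A is V of IV, so V7/IV.
D-F#-A: root D is the subdominant; major triad there is IV.
E-G#-B-D: root E is the dominant; dominant seventh chord there is V7.
A-C#-E has root A, degree 1 in A major, so I.

I - V7/vi - vi64 - V7/IV - IV - V7 - I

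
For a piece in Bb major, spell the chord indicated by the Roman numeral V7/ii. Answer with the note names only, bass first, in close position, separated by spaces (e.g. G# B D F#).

G B D F

The slash means an applied dominant: we want the dominant of ii. In Bb major, ii is C minor, and its dominant is built on G.
Building a dominant seventh chord on G gives G-B-D-F.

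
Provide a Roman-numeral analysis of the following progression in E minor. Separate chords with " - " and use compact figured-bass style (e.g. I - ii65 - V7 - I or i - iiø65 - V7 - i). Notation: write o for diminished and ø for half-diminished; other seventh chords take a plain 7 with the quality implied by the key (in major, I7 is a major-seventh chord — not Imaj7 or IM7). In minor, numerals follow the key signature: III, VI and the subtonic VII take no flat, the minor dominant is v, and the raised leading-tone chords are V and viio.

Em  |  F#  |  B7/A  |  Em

i - V/V - V42 - i

Em: root E is the tonic; minor triad there is i.
F#: a major triad on F#, the applied dominant of V → V/V.
B7/A has root B, degree 5 in E minor, so V42.
Em: root E is the tonic; minor triad there is i.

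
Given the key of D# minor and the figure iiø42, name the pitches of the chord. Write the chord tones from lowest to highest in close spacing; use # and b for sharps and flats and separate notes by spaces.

The numeral's case and figure indicate a half-diminished seventh chord. In D# minor its root, the second degree, is E#.
That chord is spelled E#-G#-B-D#.
The figured bass 42 indicates third inversion, placing the seventh (D#) in the bass: D#-E#-G#-B.

D# E# G# B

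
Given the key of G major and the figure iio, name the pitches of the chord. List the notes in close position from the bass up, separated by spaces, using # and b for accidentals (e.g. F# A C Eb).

iio is the diminished supertonic triad, borrowed from the parallel minor. In G major that root is A.
So the chord is A-C-Eb.

A C Eb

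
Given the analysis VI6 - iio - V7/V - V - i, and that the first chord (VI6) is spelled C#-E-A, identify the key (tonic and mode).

C# minor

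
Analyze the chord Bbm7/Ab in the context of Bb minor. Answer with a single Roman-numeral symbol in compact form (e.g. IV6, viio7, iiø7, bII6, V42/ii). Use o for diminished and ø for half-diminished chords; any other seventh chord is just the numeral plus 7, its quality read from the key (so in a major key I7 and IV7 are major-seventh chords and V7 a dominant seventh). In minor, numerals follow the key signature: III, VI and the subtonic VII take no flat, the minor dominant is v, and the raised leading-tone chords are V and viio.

The pitches Bb-Db-F-Ab form a minor seventh chord rooted on Bb.
In Bb minor, Bb is the tonic; the diatonic minor seventh chord there is i7.
With Ab in the bass the chord is in third inversion, so the figured bass is 42.

i42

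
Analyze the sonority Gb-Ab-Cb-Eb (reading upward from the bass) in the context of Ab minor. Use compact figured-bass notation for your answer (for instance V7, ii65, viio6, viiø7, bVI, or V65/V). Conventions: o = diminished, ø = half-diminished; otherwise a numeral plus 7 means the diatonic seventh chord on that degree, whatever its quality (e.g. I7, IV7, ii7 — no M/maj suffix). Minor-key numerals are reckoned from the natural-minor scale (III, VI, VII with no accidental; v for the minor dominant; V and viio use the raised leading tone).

The pitches Ab-Cb-Eb-Gb form a minor seventh chord rooted on Ab.
In Ab minor, Ab is the tonic; the diatonic minor seventh chord there is i7.
With Gb in the bass the chord is in third inversion, so the figured bass is 42.

i42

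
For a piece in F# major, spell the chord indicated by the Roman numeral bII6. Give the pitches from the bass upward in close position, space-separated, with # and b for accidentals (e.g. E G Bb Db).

B D G

bII6 is the Neapolitan sixth — a major triad on the lowered second degree, here in its customary first inversion. In F# major that root is G.
So the chord is G-B-D, a major triad.
With the 6 figure the chord is in first inversion; from the bass B upward in close position it reads B-D-G.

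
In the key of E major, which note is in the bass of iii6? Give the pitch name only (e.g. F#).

B

iii in E major has root G#; the chord is G#-B-D#.
The figure 6 means first inversion — the third is in the bass.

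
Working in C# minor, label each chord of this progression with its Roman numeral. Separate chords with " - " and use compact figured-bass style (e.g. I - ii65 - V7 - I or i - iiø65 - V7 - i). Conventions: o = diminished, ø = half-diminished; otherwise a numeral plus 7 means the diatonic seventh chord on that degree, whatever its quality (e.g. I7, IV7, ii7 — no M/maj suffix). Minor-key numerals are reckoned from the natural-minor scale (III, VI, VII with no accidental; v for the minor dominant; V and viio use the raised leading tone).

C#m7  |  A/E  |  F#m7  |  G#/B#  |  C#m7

i7 - VI64 - iv7 - V6 - i7

C#m7: minor seventh chord on C# = scale degree 1 → i7.
A/E: root A is the submediant; major triad there is VI64.
F#m7: root F# is the subdominant; minor seventh chord there is iv7.
G#/B# has root G#, degree 5 in C# minor, so V6.
C#m7 has root C#, degree 1 in C# minor, so i7.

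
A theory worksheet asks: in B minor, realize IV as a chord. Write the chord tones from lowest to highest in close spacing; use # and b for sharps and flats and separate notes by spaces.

IV is the major subdominant, borrowed from the parallel major. In B minor that root is E.
So the chord is E-G#-B, a major triad.

E G# B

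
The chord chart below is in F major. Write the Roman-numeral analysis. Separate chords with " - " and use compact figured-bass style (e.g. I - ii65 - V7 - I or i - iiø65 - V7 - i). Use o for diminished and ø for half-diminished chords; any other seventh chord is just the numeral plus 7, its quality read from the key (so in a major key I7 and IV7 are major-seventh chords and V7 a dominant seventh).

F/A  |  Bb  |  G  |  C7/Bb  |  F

I6 - IV - V/V - V42 - I

F/A: major triad on F = scale degree 1 → I6.
Bb has root Bb, degree 4 in F major, so IV.
G is the secondary dominant of V (major triad on G): V/V.
C7/Bb: dominant seventh chord on C = scale degree 5 → V42.
F has root F, degree 1 in F major, so I.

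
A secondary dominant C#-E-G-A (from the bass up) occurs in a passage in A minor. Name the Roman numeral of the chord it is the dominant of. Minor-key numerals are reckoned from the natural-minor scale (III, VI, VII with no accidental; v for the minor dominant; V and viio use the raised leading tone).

iv

The chord is a dominant seventh chord on A.
A dominant resolves down a perfect fifth: A → D. In A minor, D is scale degree 4, i.e. iv.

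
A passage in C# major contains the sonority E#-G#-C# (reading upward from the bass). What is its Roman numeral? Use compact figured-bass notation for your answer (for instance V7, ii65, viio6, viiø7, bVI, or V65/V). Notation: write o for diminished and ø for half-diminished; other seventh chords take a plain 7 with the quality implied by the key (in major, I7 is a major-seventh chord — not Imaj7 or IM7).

I6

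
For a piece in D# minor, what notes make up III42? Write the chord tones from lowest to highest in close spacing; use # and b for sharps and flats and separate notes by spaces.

In D# minor, scale degree 3 is F#, and the diatonic chord built there is a major seventh chord.
Stacking thirds from F# gives F#-A#-C#-E#.
With the 42 figure the chord is in third inversion; from the bass E# upward in close position it reads E#-F#-A#-C#.

E# F# A# C#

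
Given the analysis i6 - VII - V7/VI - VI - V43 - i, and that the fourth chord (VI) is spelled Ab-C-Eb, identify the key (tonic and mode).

The chord Ab is a major triad rooted on Ab; its label is VI.
If Ab is scale degree 6 and the mode makes that degree carry a major triad, the tonic is C and the mode is minor.

C minor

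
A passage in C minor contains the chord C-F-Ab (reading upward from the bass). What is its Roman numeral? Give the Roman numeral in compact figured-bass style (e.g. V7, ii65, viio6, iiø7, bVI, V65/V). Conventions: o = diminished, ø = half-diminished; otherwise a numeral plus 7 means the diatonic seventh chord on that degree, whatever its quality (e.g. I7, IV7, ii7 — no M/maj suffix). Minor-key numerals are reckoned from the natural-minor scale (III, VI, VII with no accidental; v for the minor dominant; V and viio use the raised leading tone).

iv64

The pitches F-Ab-C form a minor triad rooted on F.
In C minor, F is the subdominant; the diatonic minor triad there is iv.
With C in the bass the chord is in second inversion, so the figured bass is 64.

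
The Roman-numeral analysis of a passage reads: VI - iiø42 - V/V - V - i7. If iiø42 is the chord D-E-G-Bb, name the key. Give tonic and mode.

D minor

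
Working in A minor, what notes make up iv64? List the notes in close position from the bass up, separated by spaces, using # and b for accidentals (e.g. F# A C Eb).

The numeral's case and figure indicate a minor triad. In A minor its root, the fourth degree, is D.
Stacking thirds from D gives D-F-A.
With the 64 figure the chord is in second inversion; from the bass A upward in close position it reads A-D-F.

A D F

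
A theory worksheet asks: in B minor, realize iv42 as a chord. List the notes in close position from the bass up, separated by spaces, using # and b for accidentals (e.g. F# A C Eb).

The numeral's case and figure indicate a minor seventh chord. In B minor its root, scale degree 4, is E.
That chord is spelled E-G-B-D.
The figured bass 42 indicates third inversion, placing the seventh (D) in the bass: D-E-G-B.

D E G B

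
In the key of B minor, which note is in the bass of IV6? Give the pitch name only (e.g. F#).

IV in B minor has root E; the chord is E-G#-B.
The figure 6 means first inversion — the third is in the bass.

G#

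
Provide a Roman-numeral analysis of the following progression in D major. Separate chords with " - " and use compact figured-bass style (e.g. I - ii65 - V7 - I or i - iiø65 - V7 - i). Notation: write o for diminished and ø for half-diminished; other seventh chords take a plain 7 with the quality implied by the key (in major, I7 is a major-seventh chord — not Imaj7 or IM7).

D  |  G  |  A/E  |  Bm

I - IV - V64 - vi

D: major triad on D = scale degree 1 → I.
G: major triad on G = scale degree 4 → IV.
A/E: major triad on A = scale degree 5 → V64.
Bm: root B is the submediant; minor triad there is vi.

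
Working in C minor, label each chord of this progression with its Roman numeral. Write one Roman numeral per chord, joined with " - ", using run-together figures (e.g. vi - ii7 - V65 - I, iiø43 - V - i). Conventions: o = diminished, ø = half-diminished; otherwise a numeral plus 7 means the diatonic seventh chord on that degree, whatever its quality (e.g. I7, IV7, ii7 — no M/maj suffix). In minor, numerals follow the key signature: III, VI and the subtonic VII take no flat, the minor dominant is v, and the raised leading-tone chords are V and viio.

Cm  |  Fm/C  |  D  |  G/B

i - iv64 - V/V - V6

Cm: minor triad on C = scale degree 1 → i.
Fm/C: root F is the subdominant; minor triad there is iv64.
D: chromatic; D is V of V, so V/V.
G/B: major triad on G = scale degree 5 → V6.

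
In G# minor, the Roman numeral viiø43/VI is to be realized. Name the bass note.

The applied chord viiø43/VI is rooted on D#: D#-F#-A-C#.
The figure 43 means second inversion — the fifth is in the bass.

A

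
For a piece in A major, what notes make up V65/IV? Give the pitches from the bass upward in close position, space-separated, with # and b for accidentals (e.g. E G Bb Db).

C# E G A

The slash means an applied dominant: we want the dominant of IV. In A major, IV is D major, and its dominant is built on A.
Building a dominant seventh chord on A gives A-C#-E-G.
With the 65 figure the chord is in first inversion; from the bass C# upward in close position it reads C#-E-G-A.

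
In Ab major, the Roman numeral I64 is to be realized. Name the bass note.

Eb

I in Ab major has root Ab; the chord is Ab-C-Eb.
The figure 64 means second inversion — the fifth is in the bass.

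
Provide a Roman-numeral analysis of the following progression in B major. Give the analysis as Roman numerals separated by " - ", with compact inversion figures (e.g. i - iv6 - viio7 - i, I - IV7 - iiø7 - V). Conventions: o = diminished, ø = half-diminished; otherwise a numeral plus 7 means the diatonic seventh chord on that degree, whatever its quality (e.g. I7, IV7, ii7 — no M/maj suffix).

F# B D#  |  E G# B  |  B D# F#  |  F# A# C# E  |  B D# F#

I64 - IV - I - V7 - I

F#-B-D#: major triad on B = scale degree 1 → I64.
E-G#-B has root E, degree 4 in B major, so IV.
B-D#-F#: major triad on B = scale degree 1 → I.
F#-A#-C#-E: root F# is the dominant; dominant seventh chord there is V7.
B-D#-F#: root B is the tonic; major triad there is I.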